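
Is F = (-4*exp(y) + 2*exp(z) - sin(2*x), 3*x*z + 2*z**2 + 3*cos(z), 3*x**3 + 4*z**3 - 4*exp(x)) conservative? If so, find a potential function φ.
No, ∇×F = (-3*x - 4*z + 3*sin(z), -9*x**2 + 4*exp(x) + 2*exp(z), 3*z + 4*exp(y)) ≠ 0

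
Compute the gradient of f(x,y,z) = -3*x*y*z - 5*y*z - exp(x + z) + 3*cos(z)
(-3*y*z - exp(x + z), z*(-3*x - 5), -3*x*y - 5*y - exp(x + z) - 3*sin(z))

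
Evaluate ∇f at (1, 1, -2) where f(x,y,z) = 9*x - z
(9, 0, -1)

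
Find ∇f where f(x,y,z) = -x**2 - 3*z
(-2*x, 0, -3)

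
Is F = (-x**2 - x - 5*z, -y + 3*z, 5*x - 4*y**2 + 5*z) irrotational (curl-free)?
No, ∇×F = (-8*y - 3, -10, 0)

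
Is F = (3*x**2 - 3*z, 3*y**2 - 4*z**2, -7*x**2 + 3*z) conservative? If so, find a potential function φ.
No, ∇×F = (8*z, 14*x - 3, 0) ≠ 0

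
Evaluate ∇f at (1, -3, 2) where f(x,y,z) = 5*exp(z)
(0, 0, 5*exp(2))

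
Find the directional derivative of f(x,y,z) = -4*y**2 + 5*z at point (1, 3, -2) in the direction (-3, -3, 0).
12*sqrt(2)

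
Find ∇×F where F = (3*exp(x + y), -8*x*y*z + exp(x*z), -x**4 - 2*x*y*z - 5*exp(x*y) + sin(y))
(8*x*y - 2*x*z - 5*x*exp(x*y) - x*exp(x*z) + cos(y), 4*x**3 + 2*y*z + 5*y*exp(x*y), -8*y*z + z*exp(x*z) - 3*exp(x + y))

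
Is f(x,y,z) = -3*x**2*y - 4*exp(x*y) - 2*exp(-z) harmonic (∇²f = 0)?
No, ∇²f = -4*x**2*exp(x*y) - 4*y**2*exp(x*y) - 6*y - 2*exp(-z)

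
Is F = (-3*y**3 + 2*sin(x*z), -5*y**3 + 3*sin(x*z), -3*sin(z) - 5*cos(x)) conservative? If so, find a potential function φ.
No, ∇×F = (-3*x*cos(x*z), 2*x*cos(x*z) - 5*sin(x), 9*y**2 + 3*z*cos(x*z)) ≠ 0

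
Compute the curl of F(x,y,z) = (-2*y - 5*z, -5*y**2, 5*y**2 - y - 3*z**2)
(10*y - 1, -5, 2)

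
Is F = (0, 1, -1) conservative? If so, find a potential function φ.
Yes, F is conservative. φ = y - z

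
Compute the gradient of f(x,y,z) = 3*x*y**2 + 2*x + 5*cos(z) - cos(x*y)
(3*y**2 + y*sin(x*y) + 2, x*(6*y + sin(x*y)), -5*sin(z))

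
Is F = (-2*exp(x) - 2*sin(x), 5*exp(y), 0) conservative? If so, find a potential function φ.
Yes, F is conservative. φ = -2*exp(x) + 5*exp(y) + 2*cos(x)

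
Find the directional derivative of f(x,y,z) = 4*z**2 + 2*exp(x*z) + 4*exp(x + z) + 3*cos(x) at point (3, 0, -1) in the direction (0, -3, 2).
4*sqrt(13)*(3 + 2*(-2 + exp(2))*exp(3))*exp(-3)/13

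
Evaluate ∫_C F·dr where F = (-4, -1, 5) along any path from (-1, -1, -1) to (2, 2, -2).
-20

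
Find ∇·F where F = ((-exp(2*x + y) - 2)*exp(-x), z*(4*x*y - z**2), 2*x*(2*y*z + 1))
(4*x*(y + z)*exp(x) - exp(2*x + y) + 2)*exp(-x)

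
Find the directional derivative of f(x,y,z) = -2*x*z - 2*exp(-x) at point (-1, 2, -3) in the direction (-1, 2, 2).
-2*E/3 - 2/3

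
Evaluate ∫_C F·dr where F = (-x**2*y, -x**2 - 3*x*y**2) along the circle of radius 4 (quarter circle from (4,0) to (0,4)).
-32*pi - 128/3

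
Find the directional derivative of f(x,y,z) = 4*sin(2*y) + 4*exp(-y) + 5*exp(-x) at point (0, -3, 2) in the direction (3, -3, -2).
3*sqrt(22)*(-8*cos(6) - 5 + 4*exp(3))/22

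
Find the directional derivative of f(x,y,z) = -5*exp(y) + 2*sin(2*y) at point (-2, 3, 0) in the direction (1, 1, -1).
sqrt(3)*(-5*exp(3) + 4*cos(6))/3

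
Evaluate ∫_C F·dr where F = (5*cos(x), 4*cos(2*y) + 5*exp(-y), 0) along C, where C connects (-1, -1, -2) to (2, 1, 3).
-5*exp(-1) + 5*sin(1) + 9*sin(2) + 5*E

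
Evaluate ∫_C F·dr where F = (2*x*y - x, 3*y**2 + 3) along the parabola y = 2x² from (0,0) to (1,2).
29/2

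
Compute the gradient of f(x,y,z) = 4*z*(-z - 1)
(0, 0, -8*z - 4)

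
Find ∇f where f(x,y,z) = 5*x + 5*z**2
(5, 0, 10*z)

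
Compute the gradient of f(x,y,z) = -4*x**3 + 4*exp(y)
(-12*x**2, 4*exp(y), 0)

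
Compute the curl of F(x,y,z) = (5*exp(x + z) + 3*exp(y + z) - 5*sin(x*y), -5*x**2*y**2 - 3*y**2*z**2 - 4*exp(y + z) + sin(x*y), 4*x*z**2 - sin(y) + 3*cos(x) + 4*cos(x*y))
(-4*x*sin(x*y) + 6*y**2*z + 4*exp(y + z) - cos(y), 4*y*sin(x*y) - 4*z**2 + 5*exp(x + z) + 3*exp(y + z) + 3*sin(x), -10*x*y**2 + 5*x*cos(x*y) + y*cos(x*y) - 3*exp(y + z))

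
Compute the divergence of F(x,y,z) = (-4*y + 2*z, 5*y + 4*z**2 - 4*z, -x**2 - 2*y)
5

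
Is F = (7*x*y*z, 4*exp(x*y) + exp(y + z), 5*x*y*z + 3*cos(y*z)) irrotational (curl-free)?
No, ∇×F = (5*x*z - 3*z*sin(y*z) - exp(y + z), y*(7*x - 5*z), -7*x*z + 4*y*exp(x*y))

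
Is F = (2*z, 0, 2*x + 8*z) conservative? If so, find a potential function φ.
Yes, F is conservative. φ = 2*z*(x + 2*z)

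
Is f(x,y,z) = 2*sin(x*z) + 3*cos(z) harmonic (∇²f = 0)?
No, ∇²f = -2*x**2*sin(x*z) - 2*z**2*sin(x*z) - 3*cos(z)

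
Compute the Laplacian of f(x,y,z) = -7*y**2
-14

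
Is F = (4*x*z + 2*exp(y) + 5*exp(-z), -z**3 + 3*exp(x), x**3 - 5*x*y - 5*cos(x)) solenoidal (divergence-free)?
No, ∇·F = 4*z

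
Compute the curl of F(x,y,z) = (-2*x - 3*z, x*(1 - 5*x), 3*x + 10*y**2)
(20*y, -6, 1 - 10*x)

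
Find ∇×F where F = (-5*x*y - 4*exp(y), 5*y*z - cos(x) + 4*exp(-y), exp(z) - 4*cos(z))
(-5*y, 0, 5*x + 4*exp(y) + sin(x))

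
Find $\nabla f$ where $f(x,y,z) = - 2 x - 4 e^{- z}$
(-2, 0, 4*exp(-z))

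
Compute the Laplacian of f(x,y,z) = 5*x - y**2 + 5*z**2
8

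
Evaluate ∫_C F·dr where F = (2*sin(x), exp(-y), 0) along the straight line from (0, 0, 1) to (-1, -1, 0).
-E - 2*cos(1) + 3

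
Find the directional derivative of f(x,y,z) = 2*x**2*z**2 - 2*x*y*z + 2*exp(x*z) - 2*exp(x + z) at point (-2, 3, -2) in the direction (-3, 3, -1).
8*sqrt(19)*(1 + 7*exp(4) + 2*exp(8))*exp(-4)/19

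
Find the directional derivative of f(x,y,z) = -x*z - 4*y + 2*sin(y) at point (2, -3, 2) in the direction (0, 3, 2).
2*sqrt(13)*(-8 + 3*cos(3))/13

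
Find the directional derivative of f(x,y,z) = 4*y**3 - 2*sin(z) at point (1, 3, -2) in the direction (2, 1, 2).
36 - 4*cos(2)/3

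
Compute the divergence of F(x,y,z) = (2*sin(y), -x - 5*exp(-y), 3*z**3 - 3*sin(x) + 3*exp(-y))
9*z**2 + 5*exp(-y)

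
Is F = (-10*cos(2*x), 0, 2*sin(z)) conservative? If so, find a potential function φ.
Yes, F is conservative. φ = -5*sin(2*x) - 2*cos(z)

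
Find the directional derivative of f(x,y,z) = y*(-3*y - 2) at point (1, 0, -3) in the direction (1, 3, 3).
-6*sqrt(19)/19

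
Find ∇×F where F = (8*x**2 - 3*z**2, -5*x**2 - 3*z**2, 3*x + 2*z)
(6*z, -6*z - 3, -10*x)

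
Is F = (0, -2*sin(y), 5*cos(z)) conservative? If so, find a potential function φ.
Yes, F is conservative. φ = 5*sin(z) + 2*cos(y)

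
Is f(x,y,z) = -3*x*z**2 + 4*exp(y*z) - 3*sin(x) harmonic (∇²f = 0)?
No, ∇²f = -6*x + 4*y**2*exp(y*z) + 4*z**2*exp(y*z) + 3*sin(x)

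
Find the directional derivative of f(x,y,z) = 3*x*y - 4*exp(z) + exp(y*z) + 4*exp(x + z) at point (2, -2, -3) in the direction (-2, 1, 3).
sqrt(14)*(-9*exp(9) - 12 + 4*exp(2) + 18*exp(3))*exp(-3)/14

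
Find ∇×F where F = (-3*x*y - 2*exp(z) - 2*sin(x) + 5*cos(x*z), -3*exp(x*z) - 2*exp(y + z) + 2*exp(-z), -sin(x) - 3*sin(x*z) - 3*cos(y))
(3*x*exp(x*z) + 2*exp(y + z) + 3*sin(y) + 2*exp(-z), -5*x*sin(x*z) + 3*z*cos(x*z) - 2*exp(z) + cos(x), 3*x - 3*z*exp(x*z))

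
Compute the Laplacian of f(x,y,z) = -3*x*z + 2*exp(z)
2*exp(z)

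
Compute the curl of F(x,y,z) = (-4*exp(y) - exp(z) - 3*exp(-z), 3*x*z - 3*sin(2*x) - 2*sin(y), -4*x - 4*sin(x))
(-3*x, -exp(z) + 4*cos(x) + 4 + 3*exp(-z), 3*z + 4*exp(y) - 6*cos(2*x))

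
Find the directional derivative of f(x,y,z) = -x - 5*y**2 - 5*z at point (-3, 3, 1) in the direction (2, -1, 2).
6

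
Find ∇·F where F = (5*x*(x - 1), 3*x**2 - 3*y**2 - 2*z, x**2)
10*x - 6*y - 5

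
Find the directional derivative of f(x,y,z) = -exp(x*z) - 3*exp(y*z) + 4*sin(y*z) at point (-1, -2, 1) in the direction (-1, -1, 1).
sqrt(3)*(2*E + 9 - 12*exp(2)*cos(2))*exp(-2)/3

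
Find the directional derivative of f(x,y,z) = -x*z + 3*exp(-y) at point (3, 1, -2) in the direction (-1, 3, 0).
sqrt(10)*(-9 - 2*E)*exp(-1)/10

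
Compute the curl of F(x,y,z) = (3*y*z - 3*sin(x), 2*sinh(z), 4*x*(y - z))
(4*x - 2*cosh(z), -y + 4*z, -3*z)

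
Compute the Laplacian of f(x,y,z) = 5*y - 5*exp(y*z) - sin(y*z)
(y**2 + z**2)*(-5*exp(y*z) + sin(y*z))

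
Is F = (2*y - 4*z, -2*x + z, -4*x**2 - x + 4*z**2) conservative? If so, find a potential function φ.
No, ∇×F = (-1, 8*x - 3, -4) ≠ 0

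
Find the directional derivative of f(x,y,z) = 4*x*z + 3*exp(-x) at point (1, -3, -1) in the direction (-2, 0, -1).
2*sqrt(5)*(3 + 2*E)*exp(-1)/5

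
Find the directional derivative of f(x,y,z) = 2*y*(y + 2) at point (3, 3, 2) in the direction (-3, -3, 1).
-48*sqrt(19)/19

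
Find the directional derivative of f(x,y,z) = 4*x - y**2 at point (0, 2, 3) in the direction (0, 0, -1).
0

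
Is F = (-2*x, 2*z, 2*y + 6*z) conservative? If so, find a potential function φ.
Yes, F is conservative. φ = -x**2 + 2*y*z + 3*z**2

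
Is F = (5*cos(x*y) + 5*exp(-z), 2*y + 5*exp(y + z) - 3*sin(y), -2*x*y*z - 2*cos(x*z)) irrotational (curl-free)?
No, ∇×F = (-2*x*z - 5*exp(y + z), (2*z*(y - sin(x*z))*exp(z) - 5)*exp(-z), 5*x*sin(x*y))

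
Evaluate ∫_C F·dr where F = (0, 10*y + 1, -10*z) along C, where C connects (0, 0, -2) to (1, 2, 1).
37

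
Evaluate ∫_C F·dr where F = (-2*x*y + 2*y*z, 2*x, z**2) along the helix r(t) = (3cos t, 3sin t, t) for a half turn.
pi*(-27*pi + 2*pi**2 + 54)/6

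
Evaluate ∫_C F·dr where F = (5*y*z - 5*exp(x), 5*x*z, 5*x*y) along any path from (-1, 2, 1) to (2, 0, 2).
-5*exp(2) + 5*exp(-1) + 10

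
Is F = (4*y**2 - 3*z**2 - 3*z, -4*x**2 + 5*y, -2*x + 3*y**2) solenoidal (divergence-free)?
No, ∇·F = 5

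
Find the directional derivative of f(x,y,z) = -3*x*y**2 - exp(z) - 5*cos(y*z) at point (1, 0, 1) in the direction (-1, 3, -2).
sqrt(14)*E/7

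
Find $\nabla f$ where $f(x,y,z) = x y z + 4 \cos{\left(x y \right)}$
(y*(z - 4*sin(x*y)), x*(z - 4*sin(x*y)), x*y)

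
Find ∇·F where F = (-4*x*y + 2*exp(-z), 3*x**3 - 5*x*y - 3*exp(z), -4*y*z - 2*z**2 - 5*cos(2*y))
-5*x - 8*y - 4*z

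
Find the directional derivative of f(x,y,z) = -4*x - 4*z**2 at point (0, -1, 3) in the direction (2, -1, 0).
-8*sqrt(5)/5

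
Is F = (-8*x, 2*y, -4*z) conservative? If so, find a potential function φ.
Yes, F is conservative. φ = -4*x**2 + y**2 - 2*z**2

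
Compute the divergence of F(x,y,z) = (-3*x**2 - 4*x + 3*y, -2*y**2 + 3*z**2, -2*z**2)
-6*x - 4*y - 4*z - 4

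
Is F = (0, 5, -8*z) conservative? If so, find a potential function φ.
Yes, F is conservative. φ = 5*y - 4*z**2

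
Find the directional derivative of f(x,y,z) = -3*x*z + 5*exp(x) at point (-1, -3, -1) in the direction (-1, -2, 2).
1 - 5*exp(-1)/3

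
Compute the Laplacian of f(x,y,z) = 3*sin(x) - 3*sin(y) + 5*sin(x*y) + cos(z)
-5*x**2*sin(x*y) - 5*y**2*sin(x*y) - 3*sin(x) + 3*sin(y) - cos(z)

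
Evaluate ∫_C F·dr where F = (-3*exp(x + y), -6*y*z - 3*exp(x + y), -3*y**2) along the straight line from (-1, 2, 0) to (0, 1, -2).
6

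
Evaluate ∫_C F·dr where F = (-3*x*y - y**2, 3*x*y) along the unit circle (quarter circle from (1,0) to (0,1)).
8/3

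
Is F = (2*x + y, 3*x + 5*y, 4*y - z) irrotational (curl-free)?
No, ∇×F = (4, 0, 2)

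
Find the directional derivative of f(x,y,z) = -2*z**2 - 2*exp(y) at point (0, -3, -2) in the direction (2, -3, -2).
2*sqrt(17)*(3 - 8*exp(3))*exp(-3)/17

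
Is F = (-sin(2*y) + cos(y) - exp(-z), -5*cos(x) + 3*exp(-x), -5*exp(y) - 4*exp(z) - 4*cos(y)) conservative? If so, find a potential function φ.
No, ∇×F = (-5*exp(y) + 4*sin(y), exp(-z), 5*sin(x) + sin(y) + 2*cos(2*y) - 3*exp(-x)) ≠ 0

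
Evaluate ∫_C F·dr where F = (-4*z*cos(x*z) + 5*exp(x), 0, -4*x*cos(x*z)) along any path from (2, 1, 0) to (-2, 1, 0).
-10*sinh(2)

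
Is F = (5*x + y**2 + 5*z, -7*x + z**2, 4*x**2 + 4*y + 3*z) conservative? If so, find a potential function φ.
No, ∇×F = (4 - 2*z, 5 - 8*x, -2*y - 7) ≠ 0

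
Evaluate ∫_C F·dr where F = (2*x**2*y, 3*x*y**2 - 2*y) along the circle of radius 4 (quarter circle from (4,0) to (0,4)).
-16 + 16*pi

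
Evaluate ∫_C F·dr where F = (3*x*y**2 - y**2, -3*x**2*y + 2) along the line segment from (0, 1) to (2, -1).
-20/3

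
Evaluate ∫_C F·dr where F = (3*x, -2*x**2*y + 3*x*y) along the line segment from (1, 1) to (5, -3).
-176/3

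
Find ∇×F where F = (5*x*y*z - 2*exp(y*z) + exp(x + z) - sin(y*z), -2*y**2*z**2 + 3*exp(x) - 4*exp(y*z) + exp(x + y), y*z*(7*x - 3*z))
(4*y**2*z + 4*y*exp(y*z) + z*(7*x - 3*z), 5*x*y - 7*y*z - 2*y*exp(y*z) - y*cos(y*z) + exp(x + z), -5*x*z + 2*z*exp(y*z) + z*cos(y*z) + 3*exp(x) + exp(x + y))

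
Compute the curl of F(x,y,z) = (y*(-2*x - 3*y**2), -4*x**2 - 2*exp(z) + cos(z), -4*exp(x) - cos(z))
(2*exp(z) + sin(z), 4*exp(x), -6*x + 9*y**2)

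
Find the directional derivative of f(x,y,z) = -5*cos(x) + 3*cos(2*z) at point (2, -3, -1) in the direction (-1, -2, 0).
-sqrt(5)*sin(2)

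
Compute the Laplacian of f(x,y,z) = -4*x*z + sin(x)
-sin(x)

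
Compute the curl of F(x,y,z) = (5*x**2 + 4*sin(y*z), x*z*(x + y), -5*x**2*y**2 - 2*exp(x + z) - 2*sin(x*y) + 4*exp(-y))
((-x*(10*x*y + x + y + 2*cos(x*y))*exp(y) - 4)*exp(-y), 10*x*y**2 + 2*y*cos(x*y) + 4*y*cos(y*z) + 2*exp(x + z), z*(2*x + y - 4*cos(y*z)))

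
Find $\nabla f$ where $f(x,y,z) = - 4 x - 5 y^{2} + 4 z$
(-4, -10*y, 4)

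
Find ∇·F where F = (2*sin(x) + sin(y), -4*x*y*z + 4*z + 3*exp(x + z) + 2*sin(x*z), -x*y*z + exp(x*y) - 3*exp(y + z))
-x*y - 4*x*z - 3*exp(y + z) + 2*cos(x)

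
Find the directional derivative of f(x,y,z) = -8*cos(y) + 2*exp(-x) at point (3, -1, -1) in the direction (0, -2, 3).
16*sqrt(13)*sin(1)/13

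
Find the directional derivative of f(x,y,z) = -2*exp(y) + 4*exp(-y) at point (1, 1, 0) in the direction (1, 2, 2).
4*(-exp(2) - 2)*exp(-1)/3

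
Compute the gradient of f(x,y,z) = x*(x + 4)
(2*x + 4, 0, 0)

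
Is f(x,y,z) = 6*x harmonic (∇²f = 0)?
Yes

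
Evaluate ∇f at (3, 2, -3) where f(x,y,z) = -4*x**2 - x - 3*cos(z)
(-25, 0, -3*sin(3))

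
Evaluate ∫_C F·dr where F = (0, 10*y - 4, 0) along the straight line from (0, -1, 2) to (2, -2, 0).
19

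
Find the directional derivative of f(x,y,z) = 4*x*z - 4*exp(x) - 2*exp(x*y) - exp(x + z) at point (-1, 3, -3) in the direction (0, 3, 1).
sqrt(10)*(-4*exp(4) - 1 + 6*E)*exp(-4)/10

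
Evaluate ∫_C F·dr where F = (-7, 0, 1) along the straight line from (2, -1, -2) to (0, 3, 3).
19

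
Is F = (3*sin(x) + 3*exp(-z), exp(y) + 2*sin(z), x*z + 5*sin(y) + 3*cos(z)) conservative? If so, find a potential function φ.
No, ∇×F = (5*cos(y) - 2*cos(z), -z - 3*exp(-z), 0) ≠ 0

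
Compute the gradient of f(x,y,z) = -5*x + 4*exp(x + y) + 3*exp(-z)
(4*exp(x + y) - 5, 4*exp(x + y), -3*exp(-z))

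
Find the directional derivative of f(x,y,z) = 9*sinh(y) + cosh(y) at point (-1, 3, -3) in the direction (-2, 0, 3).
0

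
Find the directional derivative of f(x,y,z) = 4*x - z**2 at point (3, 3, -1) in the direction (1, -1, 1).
2*sqrt(3)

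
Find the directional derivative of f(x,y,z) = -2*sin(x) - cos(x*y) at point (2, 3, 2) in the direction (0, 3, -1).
3*sqrt(10)*sin(6)/5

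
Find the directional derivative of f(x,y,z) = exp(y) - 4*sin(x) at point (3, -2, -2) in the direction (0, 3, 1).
3*sqrt(10)*exp(-2)/10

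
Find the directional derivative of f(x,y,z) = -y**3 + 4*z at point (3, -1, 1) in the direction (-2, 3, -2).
-sqrt(17)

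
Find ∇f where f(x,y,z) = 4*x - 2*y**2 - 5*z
(4, -4*y, -5)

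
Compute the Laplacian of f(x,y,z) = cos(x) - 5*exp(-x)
-cos(x) - 5*exp(-x)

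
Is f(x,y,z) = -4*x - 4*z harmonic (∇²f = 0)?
Yes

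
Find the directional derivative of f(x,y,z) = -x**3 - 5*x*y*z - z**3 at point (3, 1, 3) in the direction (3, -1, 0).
-81*sqrt(10)/10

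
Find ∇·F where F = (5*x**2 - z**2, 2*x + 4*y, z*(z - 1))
10*x + 2*z + 3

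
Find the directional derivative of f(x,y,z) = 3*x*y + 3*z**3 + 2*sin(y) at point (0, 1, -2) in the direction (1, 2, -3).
sqrt(14)*(-105 + 4*cos(1))/14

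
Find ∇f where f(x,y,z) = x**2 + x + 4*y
(2*x + 1, 4, 0)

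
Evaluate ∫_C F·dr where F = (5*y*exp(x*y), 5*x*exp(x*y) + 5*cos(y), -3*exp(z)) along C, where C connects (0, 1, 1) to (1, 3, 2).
-3*exp(2) - 5 - 5*sin(1) + 5*sin(3) + 3*E + 5*exp(3)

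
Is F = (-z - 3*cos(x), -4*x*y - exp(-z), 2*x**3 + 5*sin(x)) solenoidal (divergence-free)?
No, ∇·F = -4*x + 3*sin(x)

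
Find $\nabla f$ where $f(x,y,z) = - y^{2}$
(0, -2*y, 0)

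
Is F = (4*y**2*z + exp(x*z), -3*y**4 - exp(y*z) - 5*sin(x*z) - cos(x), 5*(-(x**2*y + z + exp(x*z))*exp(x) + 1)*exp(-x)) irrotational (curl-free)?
No, ∇×F = (-5*x**2 + 5*x*cos(x*z) + y*exp(y*z), 10*x*y + x*exp(x*z) + 4*y**2 + 5*z*exp(x*z) + 5*exp(-x), -8*y*z - 5*z*cos(x*z) + sin(x))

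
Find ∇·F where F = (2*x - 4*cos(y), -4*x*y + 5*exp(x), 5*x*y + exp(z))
-4*x + exp(z) + 2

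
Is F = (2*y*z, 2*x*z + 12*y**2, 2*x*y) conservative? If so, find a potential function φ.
Yes, F is conservative. φ = 2*y*(x*z + 2*y**2)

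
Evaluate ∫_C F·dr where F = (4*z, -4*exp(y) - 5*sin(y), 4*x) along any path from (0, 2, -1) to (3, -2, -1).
-12 + 8*sinh(2)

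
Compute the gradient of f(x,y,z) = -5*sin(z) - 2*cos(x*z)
(2*z*sin(x*z), 0, 2*x*sin(x*z) - 5*cos(z))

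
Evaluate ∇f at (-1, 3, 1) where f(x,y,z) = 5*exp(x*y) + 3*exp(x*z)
(3*(5 + exp(2))*exp(-3), -5*exp(-3), -3*exp(-1))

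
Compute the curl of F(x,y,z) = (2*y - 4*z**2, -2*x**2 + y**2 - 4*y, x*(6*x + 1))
(0, -12*x - 8*z - 1, -4*x - 2)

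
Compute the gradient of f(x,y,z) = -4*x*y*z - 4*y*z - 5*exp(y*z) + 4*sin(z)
(-4*y*z, z*(-4*x - 5*exp(y*z) - 4), -4*x*y - 5*y*exp(y*z) - 4*y + 4*cos(z))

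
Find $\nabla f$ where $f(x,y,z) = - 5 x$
(-5, 0, 0)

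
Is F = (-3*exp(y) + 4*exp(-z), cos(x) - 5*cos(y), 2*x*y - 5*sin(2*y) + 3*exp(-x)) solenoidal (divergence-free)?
No, ∇·F = 5*sin(y)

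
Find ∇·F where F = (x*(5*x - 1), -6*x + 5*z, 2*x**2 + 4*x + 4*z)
10*x + 3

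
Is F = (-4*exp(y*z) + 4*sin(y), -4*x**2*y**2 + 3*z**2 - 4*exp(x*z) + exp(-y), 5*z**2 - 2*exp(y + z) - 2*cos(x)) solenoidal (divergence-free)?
No, ∇·F = -8*x**2*y + 10*z - 2*exp(y + z) - exp(-y)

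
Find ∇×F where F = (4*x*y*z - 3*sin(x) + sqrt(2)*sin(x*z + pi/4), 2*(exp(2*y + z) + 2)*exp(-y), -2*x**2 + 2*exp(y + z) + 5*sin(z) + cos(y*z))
(-z*sin(y*z), x*(4*y + sqrt(2)*cos(x*z + pi/4) + 4), -4*x*z)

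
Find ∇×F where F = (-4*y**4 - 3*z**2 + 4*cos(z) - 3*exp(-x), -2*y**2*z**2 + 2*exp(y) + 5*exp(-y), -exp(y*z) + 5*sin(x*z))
(z*(4*y**2 - exp(y*z)), -5*z*cos(x*z) - 6*z - 4*sin(z), 16*y**3)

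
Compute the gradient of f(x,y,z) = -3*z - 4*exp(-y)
(0, 4*exp(-y), -3)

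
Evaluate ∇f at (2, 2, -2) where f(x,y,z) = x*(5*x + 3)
(23, 0, 0)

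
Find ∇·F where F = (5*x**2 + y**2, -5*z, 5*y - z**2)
10*x - 2*z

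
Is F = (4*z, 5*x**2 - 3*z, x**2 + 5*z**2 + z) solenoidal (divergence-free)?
No, ∇·F = 10*z + 1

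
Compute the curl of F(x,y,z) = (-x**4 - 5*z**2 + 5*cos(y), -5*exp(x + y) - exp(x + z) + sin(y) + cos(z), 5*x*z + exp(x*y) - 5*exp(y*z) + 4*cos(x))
(x*exp(x*y) - 5*z*exp(y*z) + exp(x + z) + sin(z), -y*exp(x*y) - 15*z + 4*sin(x), -5*exp(x + y) - exp(x + z) + 5*sin(y))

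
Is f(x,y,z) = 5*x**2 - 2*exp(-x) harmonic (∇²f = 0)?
No, ∇²f = 10 - 2*exp(-x)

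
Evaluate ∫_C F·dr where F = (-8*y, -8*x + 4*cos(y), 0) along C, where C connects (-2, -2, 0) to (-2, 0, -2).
4*sin(2) + 32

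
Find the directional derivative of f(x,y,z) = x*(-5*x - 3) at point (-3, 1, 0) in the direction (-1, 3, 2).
-27*sqrt(14)/14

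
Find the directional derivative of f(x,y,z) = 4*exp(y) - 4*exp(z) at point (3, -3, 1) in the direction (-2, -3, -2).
4*sqrt(17)*(-3 + 2*exp(4))*exp(-3)/17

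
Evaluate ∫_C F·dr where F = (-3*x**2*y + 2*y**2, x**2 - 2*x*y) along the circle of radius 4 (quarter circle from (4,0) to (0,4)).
-256/3 + 48*pi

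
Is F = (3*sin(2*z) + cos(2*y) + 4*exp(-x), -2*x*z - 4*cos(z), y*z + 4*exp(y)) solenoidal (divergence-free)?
No, ∇·F = y - 4*exp(-x)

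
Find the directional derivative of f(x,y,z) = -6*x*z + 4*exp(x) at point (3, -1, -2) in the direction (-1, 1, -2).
2*sqrt(6)*(6 - exp(3))/3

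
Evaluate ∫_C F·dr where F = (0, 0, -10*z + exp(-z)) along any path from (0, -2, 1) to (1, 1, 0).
exp(-1) + 4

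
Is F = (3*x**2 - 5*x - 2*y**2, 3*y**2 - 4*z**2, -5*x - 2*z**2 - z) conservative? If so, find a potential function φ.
No, ∇×F = (8*z, 5, 4*y) ≠ 0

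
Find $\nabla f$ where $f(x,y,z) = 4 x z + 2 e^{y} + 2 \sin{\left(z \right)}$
(4*z, 2*exp(y), 4*x + 2*cos(z))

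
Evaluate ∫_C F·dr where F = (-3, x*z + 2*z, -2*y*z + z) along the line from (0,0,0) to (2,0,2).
-4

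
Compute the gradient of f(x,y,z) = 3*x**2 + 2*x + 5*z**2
(6*x + 2, 0, 10*z)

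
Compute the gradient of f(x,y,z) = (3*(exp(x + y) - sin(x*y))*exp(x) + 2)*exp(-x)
((3*(-y*cos(x*y) + exp(x + y))*exp(x) - 2)*exp(-x), -3*x*cos(x*y) + 3*exp(x + y), 0)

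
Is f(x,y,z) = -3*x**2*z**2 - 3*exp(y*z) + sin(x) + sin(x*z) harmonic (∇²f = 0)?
No, ∇²f = -x**2*sin(x*z) - 6*x**2 - 3*y**2*exp(y*z) - 3*z**2*exp(y*z) - z**2*sin(x*z) - 6*z**2 - sin(x)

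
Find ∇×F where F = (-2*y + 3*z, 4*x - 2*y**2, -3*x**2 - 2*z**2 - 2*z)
(0, 6*x + 3, 6)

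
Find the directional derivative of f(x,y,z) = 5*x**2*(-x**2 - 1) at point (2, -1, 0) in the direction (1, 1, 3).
-180*sqrt(11)/11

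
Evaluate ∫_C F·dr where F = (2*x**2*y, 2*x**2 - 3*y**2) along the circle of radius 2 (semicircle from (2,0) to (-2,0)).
-4*pi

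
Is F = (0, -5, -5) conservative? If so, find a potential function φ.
Yes, F is conservative. φ = -5*y - 5*z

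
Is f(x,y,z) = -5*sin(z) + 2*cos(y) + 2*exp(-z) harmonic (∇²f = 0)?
No, ∇²f = 5*sin(z) - 2*cos(y) + 2*exp(-z)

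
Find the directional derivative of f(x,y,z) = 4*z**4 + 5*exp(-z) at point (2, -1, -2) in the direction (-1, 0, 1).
sqrt(2)*(-128 - 5*exp(2))/2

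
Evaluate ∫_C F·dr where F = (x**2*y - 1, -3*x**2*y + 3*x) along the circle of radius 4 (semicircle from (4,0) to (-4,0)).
8 - 8*pi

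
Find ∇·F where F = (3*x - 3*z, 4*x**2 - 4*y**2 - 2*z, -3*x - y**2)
3 - 8*y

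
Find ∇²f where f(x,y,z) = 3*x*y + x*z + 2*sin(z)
-2*sin(z)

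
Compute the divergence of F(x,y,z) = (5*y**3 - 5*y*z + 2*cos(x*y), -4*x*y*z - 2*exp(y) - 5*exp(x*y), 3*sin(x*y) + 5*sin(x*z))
-4*x*z - 5*x*exp(x*y) + 5*x*cos(x*z) - 2*y*sin(x*y) - 2*exp(y)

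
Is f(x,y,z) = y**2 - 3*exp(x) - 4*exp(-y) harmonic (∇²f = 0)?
No, ∇²f = -3*exp(x) + 2 - 4*exp(-y)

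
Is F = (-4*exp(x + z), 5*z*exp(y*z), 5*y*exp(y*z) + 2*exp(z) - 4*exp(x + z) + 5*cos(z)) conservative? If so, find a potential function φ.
Yes, F is conservative. φ = 2*exp(z) + 5*exp(y*z) - 4*exp(x + z) + 5*sin(z)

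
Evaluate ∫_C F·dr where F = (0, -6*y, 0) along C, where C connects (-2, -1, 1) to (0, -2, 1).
-9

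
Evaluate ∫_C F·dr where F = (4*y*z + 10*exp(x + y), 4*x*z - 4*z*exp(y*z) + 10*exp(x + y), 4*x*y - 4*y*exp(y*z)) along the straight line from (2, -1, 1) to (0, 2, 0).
-10*E + 4*exp(-1) + 4 + 10*exp(2)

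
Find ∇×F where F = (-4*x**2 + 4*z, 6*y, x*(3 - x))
(0, 2*x + 1, 0)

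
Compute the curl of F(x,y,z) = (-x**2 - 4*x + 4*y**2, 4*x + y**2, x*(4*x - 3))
(0, 3 - 8*x, 4 - 8*y)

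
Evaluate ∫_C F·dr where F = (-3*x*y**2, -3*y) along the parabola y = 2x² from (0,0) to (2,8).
-224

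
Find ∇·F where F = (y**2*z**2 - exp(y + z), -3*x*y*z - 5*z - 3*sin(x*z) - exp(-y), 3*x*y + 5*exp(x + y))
-3*x*z + exp(-y)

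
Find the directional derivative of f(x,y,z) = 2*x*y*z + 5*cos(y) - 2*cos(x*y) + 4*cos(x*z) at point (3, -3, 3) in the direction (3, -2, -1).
sqrt(14)*(-36 - 5*sin(3) + 3*sin(9))/7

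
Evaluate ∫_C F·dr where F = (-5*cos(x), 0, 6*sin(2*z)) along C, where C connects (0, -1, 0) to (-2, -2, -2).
-3*cos(4) + 3 + 5*sin(2)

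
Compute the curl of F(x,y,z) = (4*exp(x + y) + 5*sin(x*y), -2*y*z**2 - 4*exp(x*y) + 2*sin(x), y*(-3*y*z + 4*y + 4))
(-2*y*z + 8*y + 4, 0, -5*x*cos(x*y) - 4*y*exp(x*y) - 4*exp(x + y) + 2*cos(x))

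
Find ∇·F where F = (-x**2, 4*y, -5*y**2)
4 - 2*x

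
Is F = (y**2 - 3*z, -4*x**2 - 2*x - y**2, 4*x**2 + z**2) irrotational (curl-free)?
No, ∇×F = (0, -8*x - 3, -8*x - 2*y - 2)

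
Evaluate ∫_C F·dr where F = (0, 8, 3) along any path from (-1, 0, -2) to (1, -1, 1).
1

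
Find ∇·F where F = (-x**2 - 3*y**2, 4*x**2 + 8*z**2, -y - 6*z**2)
-2*x - 12*z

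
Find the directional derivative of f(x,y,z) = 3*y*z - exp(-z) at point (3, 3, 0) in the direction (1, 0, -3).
-3*sqrt(10)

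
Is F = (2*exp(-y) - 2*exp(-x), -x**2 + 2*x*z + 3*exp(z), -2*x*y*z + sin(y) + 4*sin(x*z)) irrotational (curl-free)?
No, ∇×F = (-2*x*z - 2*x - 3*exp(z) + cos(y), 2*z*(y - 2*cos(x*z)), -2*x + 2*z + 2*exp(-y))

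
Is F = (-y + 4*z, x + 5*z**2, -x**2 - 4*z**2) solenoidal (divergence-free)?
No, ∇·F = -8*z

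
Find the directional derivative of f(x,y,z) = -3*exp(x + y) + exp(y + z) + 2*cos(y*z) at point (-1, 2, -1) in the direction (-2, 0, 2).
2*sqrt(2)*(sin(2) + E)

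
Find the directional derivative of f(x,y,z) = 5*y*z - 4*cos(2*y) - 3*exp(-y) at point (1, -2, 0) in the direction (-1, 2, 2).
-20/3 - 16*sin(4)/3 + 2*exp(2)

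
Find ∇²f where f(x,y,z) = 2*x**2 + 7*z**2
18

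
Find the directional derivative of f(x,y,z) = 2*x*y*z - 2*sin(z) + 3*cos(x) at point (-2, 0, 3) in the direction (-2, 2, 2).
sqrt(3)*(-4 - sin(2) - 2*cos(3)/3)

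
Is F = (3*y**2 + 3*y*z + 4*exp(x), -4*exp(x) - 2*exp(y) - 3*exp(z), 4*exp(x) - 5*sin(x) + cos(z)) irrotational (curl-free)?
No, ∇×F = (3*exp(z), 3*y - 4*exp(x) + 5*cos(x), -6*y - 3*z - 4*exp(x))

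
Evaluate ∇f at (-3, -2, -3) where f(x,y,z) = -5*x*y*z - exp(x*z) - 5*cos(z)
(-30 + 3*exp(9), -45, -30 - 5*sin(3) + 3*exp(9))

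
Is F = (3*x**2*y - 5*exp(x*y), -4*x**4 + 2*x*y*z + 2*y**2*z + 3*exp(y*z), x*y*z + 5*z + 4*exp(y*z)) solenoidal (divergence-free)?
No, ∇·F = 7*x*y + 2*x*z + 4*y*z - 5*y*exp(x*y) + 4*y*exp(y*z) + 3*z*exp(y*z) + 5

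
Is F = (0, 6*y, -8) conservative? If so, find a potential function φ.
Yes, F is conservative. φ = 3*y**2 - 8*z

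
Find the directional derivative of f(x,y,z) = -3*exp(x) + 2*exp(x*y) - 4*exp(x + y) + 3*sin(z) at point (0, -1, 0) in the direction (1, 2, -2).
-11/3 - 4*exp(-1)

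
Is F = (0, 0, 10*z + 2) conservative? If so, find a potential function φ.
Yes, F is conservative. φ = z*(5*z + 2)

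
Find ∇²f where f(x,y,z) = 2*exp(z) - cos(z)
2*exp(z) + cos(z)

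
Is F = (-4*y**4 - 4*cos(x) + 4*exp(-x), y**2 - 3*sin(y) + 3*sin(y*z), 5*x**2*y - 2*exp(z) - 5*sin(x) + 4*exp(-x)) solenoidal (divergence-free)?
No, ∇·F = 2*y + 3*z*cos(y*z) - 2*exp(z) + 4*sin(x) - 3*cos(y) - 4*exp(-x)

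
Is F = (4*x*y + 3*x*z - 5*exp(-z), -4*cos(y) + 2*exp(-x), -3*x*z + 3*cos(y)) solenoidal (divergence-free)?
No, ∇·F = -3*x + 4*y + 3*z + 4*sin(y)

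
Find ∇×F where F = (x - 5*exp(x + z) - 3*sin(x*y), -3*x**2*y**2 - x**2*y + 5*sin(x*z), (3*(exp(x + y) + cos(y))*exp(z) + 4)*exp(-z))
(-5*x*cos(x*z) + 3*exp(x + y) - 3*sin(y), -3*exp(x + y) - 5*exp(x + z), -6*x*y**2 - 2*x*y + 3*x*cos(x*y) + 5*z*cos(x*z))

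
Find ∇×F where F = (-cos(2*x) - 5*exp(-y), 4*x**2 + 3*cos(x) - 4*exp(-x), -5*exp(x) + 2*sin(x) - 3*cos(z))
(0, 5*exp(x) - 2*cos(x), 8*x - 3*sin(x) - 5*exp(-y) + 4*exp(-x))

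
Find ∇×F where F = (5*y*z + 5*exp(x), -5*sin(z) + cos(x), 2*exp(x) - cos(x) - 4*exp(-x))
(5*cos(z), 5*y - 2*exp(x) - sin(x) - 4*exp(-x), -5*z - sin(x))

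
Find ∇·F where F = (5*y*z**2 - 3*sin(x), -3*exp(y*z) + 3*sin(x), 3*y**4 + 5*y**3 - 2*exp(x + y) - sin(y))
-3*z*exp(y*z) - 3*cos(x)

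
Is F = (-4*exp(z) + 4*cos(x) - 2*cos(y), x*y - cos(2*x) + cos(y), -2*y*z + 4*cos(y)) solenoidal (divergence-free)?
No, ∇·F = x - 2*y - 4*sin(x) - sin(y)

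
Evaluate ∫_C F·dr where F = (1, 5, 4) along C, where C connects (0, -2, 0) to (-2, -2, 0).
-2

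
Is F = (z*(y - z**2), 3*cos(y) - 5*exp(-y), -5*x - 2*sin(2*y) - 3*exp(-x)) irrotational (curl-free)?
No, ∇×F = (-4*cos(2*y), y - 3*z**2 + 5 - 3*exp(-x), -z)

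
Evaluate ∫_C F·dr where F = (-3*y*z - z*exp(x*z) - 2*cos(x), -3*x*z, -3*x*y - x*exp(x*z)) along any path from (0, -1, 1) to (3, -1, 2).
-exp(6) - 2*sin(3) + 19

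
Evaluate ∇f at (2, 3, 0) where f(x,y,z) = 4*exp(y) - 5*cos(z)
(0, 4*exp(3), 0)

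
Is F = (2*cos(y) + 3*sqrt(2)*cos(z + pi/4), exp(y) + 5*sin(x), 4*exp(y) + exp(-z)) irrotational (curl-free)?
No, ∇×F = (4*exp(y), -3*sqrt(2)*sin(z + pi/4), 2*sin(y) + 5*cos(x))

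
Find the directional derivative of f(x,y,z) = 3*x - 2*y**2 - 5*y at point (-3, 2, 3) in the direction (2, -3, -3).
45*sqrt(22)/22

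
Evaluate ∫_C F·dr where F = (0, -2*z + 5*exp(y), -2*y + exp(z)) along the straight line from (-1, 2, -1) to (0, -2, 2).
-4*exp(2) - exp(-1) + 5*exp(-2) + 4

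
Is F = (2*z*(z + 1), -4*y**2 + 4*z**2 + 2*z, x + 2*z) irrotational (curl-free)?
No, ∇×F = (-8*z - 2, 4*z + 1, 0)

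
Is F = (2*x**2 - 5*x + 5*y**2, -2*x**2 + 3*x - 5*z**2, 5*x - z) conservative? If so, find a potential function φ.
No, ∇×F = (10*z, -5, -4*x - 10*y + 3) ≠ 0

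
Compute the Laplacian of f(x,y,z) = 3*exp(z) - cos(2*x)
3*exp(z) + 4*cos(2*x)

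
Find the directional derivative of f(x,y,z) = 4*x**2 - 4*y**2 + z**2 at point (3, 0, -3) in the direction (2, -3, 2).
36*sqrt(17)/17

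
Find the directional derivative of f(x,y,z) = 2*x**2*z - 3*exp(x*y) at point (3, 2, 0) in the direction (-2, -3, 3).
3*sqrt(22)*(18 + 13*exp(6))/22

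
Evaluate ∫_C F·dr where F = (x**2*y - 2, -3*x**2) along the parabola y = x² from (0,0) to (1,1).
-33/10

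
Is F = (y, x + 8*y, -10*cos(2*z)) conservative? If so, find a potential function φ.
Yes, F is conservative. φ = x*y + 4*y**2 - 5*sin(2*z)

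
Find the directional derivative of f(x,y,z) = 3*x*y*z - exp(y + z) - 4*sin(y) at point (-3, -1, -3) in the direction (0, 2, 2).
sqrt(2)*(-2*exp(4)*cos(1) - 1 + 18*exp(4))*exp(-4)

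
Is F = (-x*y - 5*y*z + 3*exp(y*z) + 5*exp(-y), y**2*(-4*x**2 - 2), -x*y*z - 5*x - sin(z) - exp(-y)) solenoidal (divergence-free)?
No, ∇·F = -8*x**2*y - x*y - 5*y - cos(z)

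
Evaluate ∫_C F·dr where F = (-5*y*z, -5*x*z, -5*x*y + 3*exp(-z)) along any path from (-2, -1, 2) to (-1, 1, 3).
-3*exp(-3) + 3*exp(-2) + 35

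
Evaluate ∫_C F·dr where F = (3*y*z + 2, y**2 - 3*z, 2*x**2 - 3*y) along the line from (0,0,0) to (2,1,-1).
8/3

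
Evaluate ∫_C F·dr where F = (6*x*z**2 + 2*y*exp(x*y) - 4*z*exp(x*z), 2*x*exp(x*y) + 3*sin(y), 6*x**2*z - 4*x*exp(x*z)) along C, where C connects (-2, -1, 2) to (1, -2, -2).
-36 - 2*exp(2) - 2*exp(-2) + 4*exp(-4) - 3*cos(2) + 3*cos(1)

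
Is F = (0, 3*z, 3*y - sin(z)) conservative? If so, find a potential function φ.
Yes, F is conservative. φ = 3*y*z + cos(z)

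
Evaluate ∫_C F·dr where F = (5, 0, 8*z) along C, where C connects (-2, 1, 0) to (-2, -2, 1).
4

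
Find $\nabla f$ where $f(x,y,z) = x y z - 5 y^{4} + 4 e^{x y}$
(y*(z + 4*exp(x*y)), x*z + 4*x*exp(x*y) - 20*y**3, x*y)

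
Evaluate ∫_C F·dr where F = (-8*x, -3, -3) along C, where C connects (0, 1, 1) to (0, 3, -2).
3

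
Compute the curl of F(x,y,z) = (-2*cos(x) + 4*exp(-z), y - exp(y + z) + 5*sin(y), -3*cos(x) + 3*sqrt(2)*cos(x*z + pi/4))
(exp(y + z), 3*sqrt(2)*z*sin(x*z + pi/4) - 3*sin(x) - 4*exp(-z), 0)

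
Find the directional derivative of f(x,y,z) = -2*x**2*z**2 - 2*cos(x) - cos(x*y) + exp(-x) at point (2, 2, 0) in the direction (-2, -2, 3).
2*sqrt(17)*(-2*exp(2)*sin(2) + 1 - 4*exp(2)*sin(4))*exp(-2)/17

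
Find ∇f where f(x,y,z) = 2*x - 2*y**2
(2, -4*y, 0)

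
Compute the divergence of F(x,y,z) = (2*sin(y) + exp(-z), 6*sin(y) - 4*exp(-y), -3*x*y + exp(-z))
6*cos(y) - exp(-z) + 4*exp(-y)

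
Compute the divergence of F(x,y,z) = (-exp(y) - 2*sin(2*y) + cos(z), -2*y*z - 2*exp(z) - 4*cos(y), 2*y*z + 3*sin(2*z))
2*y - 2*z + 4*sin(y) + 6*cos(2*z)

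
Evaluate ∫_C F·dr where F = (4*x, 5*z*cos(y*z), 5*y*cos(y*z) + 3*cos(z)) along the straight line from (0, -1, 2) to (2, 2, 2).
5*sin(4) + 5*sin(2) + 8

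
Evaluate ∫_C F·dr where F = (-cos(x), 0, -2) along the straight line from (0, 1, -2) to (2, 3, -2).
-sin(2)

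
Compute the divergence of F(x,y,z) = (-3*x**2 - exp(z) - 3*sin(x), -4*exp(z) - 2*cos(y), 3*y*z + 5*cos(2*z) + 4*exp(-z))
-6*x + 3*y + 2*sin(y) - 10*sin(2*z) - 3*cos(x) - 4*exp(-z)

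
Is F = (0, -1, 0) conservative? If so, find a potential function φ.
Yes, F is conservative. φ = -y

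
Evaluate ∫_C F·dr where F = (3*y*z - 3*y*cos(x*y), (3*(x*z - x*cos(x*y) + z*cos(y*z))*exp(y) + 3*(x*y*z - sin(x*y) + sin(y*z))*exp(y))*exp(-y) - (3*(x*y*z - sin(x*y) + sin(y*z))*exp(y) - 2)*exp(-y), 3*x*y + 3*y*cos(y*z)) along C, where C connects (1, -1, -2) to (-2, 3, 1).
-24 - 3*sin(2) - 3*sin(1) + 3*sin(6) - 2*exp(-3) + 3*sin(3) + 2*E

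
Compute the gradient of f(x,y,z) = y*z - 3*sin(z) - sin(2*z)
(0, z, y - 3*cos(z) - 2*cos(2*z))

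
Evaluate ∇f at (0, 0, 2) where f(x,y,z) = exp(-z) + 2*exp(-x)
(-2, 0, -exp(-2))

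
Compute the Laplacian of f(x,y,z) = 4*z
0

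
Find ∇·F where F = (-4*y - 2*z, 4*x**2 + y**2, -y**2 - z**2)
2*y - 2*z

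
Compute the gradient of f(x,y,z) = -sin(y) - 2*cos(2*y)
(0, (8*sin(y) - 1)*cos(y), 0)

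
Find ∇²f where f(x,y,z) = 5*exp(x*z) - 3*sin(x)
5*x**2*exp(x*z) + 5*z**2*exp(x*z) + 3*sin(x)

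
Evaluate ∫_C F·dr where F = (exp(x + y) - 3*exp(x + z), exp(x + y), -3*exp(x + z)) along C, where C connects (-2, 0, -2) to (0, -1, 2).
(-3*exp(6) - exp(2) + 3 + exp(3))*exp(-4)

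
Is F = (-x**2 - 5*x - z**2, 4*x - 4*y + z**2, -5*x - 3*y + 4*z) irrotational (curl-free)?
No, ∇×F = (-2*z - 3, 5 - 2*z, 4)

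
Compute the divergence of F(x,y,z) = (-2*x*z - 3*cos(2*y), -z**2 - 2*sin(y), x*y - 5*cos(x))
-2*z - 2*cos(y)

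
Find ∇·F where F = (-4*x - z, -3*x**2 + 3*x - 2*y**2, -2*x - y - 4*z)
-4*y - 8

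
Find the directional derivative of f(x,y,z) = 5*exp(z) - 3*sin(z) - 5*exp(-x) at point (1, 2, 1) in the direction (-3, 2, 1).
sqrt(14)*(-15 - 3*E*cos(1) + 5*exp(2))*exp(-1)/14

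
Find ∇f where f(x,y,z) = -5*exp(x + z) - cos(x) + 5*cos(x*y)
(-5*y*sin(x*y) - 5*exp(x + z) + sin(x), -5*x*sin(x*y), -5*exp(x + z))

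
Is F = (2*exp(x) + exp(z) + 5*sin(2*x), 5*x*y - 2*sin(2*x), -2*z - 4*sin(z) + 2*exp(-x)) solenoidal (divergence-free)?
No, ∇·F = 5*x + 2*exp(x) + 10*cos(2*x) - 4*cos(z) - 2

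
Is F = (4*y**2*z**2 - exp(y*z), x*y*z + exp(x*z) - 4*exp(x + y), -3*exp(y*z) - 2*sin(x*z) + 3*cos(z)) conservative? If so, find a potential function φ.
No, ∇×F = (-x*y - x*exp(x*z) - 3*z*exp(y*z), 8*y**2*z - y*exp(y*z) + 2*z*cos(x*z), -8*y*z**2 + y*z + z*exp(x*z) + z*exp(y*z) - 4*exp(x + y)) ≠ 0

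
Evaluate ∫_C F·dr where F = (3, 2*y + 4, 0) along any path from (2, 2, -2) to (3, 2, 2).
3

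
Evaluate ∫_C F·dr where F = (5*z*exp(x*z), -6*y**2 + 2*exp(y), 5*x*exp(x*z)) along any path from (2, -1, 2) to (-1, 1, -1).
-5*exp(4) - 4 - 2*exp(-1) + 7*E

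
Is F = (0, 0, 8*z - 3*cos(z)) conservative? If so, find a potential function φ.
Yes, F is conservative. φ = 4*z**2 - 3*sin(z)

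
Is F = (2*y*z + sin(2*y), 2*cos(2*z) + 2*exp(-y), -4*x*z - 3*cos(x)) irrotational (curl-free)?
No, ∇×F = (4*sin(2*z), 2*y + 4*z - 3*sin(x), -2*z - 2*cos(2*y))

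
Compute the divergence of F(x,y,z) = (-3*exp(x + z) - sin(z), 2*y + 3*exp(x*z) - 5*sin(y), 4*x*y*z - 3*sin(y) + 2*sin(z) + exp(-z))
4*x*y - 3*exp(x + z) - 5*cos(y) + 2*cos(z) + 2 - exp(-z)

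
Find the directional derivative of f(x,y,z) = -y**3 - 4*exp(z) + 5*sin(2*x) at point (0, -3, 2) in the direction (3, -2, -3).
6*sqrt(22)*(7 + exp(2))/11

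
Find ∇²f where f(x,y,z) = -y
0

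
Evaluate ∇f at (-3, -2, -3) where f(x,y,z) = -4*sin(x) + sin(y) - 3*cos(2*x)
(-6*sin(6) - 4*cos(3), cos(2), 0)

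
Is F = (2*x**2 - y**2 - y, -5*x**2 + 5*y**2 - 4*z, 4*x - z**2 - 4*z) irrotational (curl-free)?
No, ∇×F = (4, -4, -10*x + 2*y + 1)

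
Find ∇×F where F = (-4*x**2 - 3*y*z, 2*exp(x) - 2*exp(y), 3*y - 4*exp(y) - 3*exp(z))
(3 - 4*exp(y), -3*y, 3*z + 2*exp(x))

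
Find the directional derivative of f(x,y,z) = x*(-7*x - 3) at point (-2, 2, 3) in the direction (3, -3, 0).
25*sqrt(2)/2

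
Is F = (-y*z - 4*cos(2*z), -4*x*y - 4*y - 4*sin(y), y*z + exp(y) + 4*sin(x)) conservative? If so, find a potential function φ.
No, ∇×F = (z + exp(y), -y + 8*sin(2*z) - 4*cos(x), -4*y + z) ≠ 0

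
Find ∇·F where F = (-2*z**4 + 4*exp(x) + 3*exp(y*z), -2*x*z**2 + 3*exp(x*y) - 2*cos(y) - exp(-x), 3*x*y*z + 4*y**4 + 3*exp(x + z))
3*x*y + 3*x*exp(x*y) + 4*exp(x) + 3*exp(x + z) + 2*sin(y)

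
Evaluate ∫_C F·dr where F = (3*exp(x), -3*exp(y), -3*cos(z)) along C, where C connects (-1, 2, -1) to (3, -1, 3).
3*(-2 + E*(-sin(1) - sin(3) + exp(2) + exp(3)))*exp(-1)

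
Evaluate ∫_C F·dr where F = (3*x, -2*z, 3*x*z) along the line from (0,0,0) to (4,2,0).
24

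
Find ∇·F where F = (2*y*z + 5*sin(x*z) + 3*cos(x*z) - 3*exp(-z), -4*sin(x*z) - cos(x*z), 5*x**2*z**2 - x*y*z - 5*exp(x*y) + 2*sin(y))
10*x**2*z - x*y - 3*z*sin(x*z) + 5*z*cos(x*z)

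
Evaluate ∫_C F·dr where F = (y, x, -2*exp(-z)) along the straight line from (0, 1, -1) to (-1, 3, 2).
-2*E - 3 + 2*exp(-2)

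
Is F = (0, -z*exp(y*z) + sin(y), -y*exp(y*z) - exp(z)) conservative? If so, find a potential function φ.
Yes, F is conservative. φ = -exp(z) - exp(y*z) - cos(y)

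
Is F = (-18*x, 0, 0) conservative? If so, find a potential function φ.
Yes, F is conservative. φ = -9*x**2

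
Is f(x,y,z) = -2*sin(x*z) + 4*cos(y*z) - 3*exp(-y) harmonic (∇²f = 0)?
No, ∇²f = 2*x**2*sin(x*z) - 4*y**2*cos(y*z) + 2*z**2*sin(x*z) - 4*z**2*cos(y*z) - 3*exp(-y)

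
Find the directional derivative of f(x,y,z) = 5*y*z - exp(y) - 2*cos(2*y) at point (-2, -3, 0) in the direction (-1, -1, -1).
sqrt(3)*(4*exp(3)*sin(6) + 1 + 15*exp(3))*exp(-3)/3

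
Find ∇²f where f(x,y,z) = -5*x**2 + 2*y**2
-6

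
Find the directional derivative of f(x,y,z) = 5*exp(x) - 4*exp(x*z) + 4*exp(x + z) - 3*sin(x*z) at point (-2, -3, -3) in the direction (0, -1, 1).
sqrt(2)*(2 + 3*exp(5)*cos(6) + 4*exp(11))*exp(-5)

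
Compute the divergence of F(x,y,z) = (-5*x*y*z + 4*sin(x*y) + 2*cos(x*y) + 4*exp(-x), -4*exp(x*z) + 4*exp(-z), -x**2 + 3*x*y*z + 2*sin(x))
(y*(3*x - 5*z - 2*sin(x*y) + 4*cos(x*y))*exp(x) - 4)*exp(-x)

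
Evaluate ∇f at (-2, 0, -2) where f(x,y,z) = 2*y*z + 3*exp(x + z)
(3*exp(-4), -4, 3*exp(-4))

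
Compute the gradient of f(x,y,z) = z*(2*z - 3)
(0, 0, 4*z - 3)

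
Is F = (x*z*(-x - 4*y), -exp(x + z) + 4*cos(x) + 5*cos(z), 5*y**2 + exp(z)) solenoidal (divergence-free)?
No, ∇·F = -x*z - z*(x + 4*y) + exp(z)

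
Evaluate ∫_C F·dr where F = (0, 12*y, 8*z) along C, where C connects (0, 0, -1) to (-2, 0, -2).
12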